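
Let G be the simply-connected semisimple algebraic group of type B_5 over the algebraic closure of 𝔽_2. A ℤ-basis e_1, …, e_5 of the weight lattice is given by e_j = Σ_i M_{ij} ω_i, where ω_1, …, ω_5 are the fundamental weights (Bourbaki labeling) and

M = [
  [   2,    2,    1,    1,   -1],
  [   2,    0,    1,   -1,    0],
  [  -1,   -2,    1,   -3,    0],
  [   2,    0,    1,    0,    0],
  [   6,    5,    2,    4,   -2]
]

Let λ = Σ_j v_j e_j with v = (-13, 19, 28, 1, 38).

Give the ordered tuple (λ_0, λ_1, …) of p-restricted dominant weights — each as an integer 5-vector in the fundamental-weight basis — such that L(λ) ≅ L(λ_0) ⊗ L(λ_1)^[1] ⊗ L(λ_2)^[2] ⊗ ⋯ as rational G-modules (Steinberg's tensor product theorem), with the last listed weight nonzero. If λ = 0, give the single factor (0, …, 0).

Change of basis e → ω: c = M·v where v = (-13, 19, 28, 1, 38):
  c_1 = 2*-13 + 2*19 + 1*28 + 1*1 + -1*38 = 3
  c_2 = 2*-13 + 0*19 + 1*28 + -1*1 + 0*38 = 1
  c_3 = -1*-13 + -2*19 + 1*28 + -3*1 + 0*38 = 0
  c_4 = 2*-13 + 0*19 + 1*28 + 0*1 + 0*38 = 2
  c_5 = 6*-13 + 5*19 + 2*28 + 4*1 + -2*38 = 1
p = 2; digits c_i = Σ_j d_{ij}·2^j, 0 ≤ d_{ij} < 2:
  c_1 = 3 = 1·2^0 + 1·2^1
  c_2 = 1 = 1·2^0
  c_3 = 0
  c_4 = 2 = 0·2^0 + 1·2^1
  c_5 = 1 = 1·2^0
p-restricted factor λ_0 = (1, 1, 0, 0, 1)
p-restricted factor λ_1 = (1, 0, 0, 1, 0)

((1, 1, 0, 0, 1), (1, 0, 0, 1, 0))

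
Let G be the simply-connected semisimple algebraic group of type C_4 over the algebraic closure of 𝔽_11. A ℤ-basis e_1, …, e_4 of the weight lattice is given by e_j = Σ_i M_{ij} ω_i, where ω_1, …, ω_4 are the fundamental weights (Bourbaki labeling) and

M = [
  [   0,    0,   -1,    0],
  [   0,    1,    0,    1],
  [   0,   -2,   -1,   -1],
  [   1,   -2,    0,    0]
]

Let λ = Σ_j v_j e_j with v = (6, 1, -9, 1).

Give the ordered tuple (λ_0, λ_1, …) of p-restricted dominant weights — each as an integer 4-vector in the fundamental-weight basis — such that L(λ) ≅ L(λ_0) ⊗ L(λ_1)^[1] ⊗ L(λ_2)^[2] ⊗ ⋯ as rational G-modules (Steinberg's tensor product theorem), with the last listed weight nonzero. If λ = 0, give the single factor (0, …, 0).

((9, 2, 6, 4),)

In the fundamental-weight basis, λ has coordinates c = M·v (v = (6, 1, -9, 1)):
  c_1 = 0·6 + 0·1 + (-1)·(-9) + 0·1 = 9
  c_2 = 0·6 + 1·1 + (0)·(-9) + 1·1 = 2
  c_3 = 0·6 + (-2)·(1) + (-1)·(-9) + (-1)·(1) = 6
  c_4 = 1·6 + (-2)·(1) + (0)·(-9) + 0·1 = 4
p = 11; digits c_i = Σ_j d_{ij}·11^j, 0 ≤ d_{ij} < 11:
  c_1 = 9 = 9·11^0
  c_2 = 2 = 2·11^0
  c_3 = 6 = 6·11^0
  c_4 = 4 = 4·11^0
Factor λ_0 = (9, 2, 6, 4)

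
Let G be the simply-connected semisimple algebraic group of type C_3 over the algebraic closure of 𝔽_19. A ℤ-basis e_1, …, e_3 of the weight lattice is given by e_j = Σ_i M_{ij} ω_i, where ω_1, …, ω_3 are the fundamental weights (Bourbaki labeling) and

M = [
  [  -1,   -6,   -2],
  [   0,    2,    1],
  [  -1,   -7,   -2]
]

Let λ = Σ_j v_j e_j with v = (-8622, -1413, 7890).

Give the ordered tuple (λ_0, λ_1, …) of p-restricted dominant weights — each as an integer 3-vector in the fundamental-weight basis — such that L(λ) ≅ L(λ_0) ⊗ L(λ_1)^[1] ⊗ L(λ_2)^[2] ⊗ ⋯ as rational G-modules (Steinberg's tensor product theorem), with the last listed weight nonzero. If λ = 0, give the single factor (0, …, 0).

((9, 10, 16), (12, 0, 10), (3, 14, 7))

Change of basis e → ω: c = M·v where v = (-8622, -1413, 7890):
  c_1 = (-1)·(-8622) + (-6)·(-1413) + (-2)·(7890) = 1320
  c_2 = (0)·(-8622) + (2)·(-1413) + 1·7890 = 5064
  c_3 = (-1)·(-8622) + (-7)·(-1413) + (-2)·(7890) = 2733
Writing each c_i in base p = 19:
  c_1 = 1320 = 9·19^0 + 12·19^1 + 3·19^2
  c_2 = 5064 = 10·19^0 + 0·19^1 + 14·19^2
  c_3 = 2733 = 16·19^0 + 10·19^1 + 7·19^2
λ_0 = (9, 10, 16)
λ_1 = (12, 0, 10)
λ_2 = (3, 14, 7)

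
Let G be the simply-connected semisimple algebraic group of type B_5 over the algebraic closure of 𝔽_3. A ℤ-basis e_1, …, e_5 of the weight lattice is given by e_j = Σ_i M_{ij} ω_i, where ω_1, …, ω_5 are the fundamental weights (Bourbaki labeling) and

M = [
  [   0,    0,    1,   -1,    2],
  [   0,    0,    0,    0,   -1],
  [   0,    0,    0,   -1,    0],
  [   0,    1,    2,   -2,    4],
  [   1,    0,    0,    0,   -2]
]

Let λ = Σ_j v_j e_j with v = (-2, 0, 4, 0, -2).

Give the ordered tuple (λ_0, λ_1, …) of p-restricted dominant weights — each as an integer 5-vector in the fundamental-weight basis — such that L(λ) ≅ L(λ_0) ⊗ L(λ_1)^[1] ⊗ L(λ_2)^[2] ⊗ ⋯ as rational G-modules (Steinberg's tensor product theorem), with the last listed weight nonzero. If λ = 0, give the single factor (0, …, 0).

Compute c_i = Σ_j M_{ij} v_j with v = (-2, 0, 4, 0, -2):
  c_1 = (0)·(-2) + (0)·(0) + (1)·(4) + (-1)·(0) + (2)·(-2) = 0
  c_2 = (0)·(-2) + (0)·(0) + (0)·(4) + (0)·(0) + (-1)·(-2) = 2
  c_3 = (0)·(-2) + (0)·(0) + (0)·(4) + (-1)·(0) + (0)·(-2) = 0
  c_4 = (0)·(-2) + (1)·(0) + (2)·(4) + (-2)·(0) + (4)·(-2) = 0
  c_5 = (1)·(-2) + (0)·(0) + (0)·(4) + (0)·(0) + (-2)·(-2) = 2
Writing each c_i in base p = 3:
  c_1 = 0
  c_2 = 2 = 2·3^0
  c_3 = 0
  c_4 = 0
  c_5 = 2 = 2·3^0
p-restricted factor λ_0 = (0, 2, 0, 0, 2)

((0, 2, 0, 0, 2),)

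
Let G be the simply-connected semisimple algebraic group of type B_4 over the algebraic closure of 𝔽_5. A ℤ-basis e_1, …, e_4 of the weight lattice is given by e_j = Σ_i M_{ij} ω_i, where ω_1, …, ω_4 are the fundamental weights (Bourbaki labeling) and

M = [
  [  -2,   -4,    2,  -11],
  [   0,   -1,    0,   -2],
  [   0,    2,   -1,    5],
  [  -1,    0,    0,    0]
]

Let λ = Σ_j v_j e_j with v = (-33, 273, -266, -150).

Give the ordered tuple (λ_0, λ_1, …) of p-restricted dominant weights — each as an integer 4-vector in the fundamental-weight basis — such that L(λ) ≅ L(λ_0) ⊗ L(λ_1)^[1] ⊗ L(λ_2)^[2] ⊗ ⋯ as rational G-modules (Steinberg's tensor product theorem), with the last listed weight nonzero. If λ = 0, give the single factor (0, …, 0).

Converting to the ω-basis (c_i = row i of M dotted with v = (-33, 273, -266, -150)):
  c_1 = (-2)·(-33) + (-4)·(273) + (2)·(-266) + (-11)·(-150) = 92
  c_2 = (0)·(-33) + (-1)·(273) + (0)·(-266) + (-2)·(-150) = 27
  c_3 = (0)·(-33) + 2·273 + (-1)·(-266) + (5)·(-150) = 62
  c_4 = (-1)·(-33) + 0·273 + (0)·(-266) + (0)·(-150) = 33
p = 5; digits c_i = Σ_j d_{ij}·5^j, 0 ≤ d_{ij} < 5:
  c_1 = 92 = 2·5^0 + 3·5^1 + 3·5^2
  c_2 = 27 = 2·5^0 + 0·5^1 + 1·5^2
  c_3 = 62 = 2·5^0 + 2·5^1 + 2·5^2
  c_4 = 33 = 3·5^0 + 1·5^1 + 1·5^2
λ_0 = (2, 2, 2, 3)
λ_1 = (3, 0, 2, 1)
λ_2 = (3, 1, 2, 1)

((2, 2, 2, 3), (3, 0, 2, 1), (3, 1, 2, 1))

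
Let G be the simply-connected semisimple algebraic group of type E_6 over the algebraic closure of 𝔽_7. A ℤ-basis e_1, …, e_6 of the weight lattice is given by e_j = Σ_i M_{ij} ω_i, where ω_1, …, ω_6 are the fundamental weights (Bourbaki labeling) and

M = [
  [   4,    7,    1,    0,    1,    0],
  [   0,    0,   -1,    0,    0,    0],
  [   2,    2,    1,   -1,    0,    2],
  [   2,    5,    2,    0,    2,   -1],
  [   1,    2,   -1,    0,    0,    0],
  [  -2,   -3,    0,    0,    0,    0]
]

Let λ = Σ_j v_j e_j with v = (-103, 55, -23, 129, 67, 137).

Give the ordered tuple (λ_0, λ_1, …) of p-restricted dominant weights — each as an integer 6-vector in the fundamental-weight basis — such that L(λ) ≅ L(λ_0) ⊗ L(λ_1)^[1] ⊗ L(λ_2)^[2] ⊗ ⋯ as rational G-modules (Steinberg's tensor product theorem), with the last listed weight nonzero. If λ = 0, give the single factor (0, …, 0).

((3, 2, 5, 6, 2, 6), (2, 3, 3, 2, 4, 5))

In the fundamental-weight basis, λ has coordinates c = M·v (v = (-103, 55, -23, 129, 67, 137)):
  c_1 = (4)·(-103) + 7·55 + (1)·(-23) + 0·129 + 1·67 + 0·137 = 17
  c_2 = (0)·(-103) + 0·55 + (-1)·(-23) + 0·129 + 0·67 + 0·137 = 23
  c_3 = (2)·(-103) + 2·55 + (1)·(-23) + (-1)·(129) + 0·67 + 2·137 = 26
  c_4 = (2)·(-103) + 5·55 + (2)·(-23) + 0·129 + 2·67 + (-1)·(137) = 20
  c_5 = (1)·(-103) + 2·55 + (-1)·(-23) + 0·129 + 0·67 + 0·137 = 30
  c_6 = (-2)·(-103) + (-3)·(55) + (0)·(-23) + 0·129 + 0·67 + 0·137 = 41
Expand coordinatewise in base 7:
  c_1 = 17 = 3·7^0 + 2·7^1
  c_2 = 23 = 2·7^0 + 3·7^1
  c_3 = 26 = 5·7^0 + 3·7^1
  c_4 = 20 = 6·7^0 + 2·7^1
  c_5 = 30 = 2·7^0 + 4·7^1
  c_6 = 41 = 6·7^0 + 5·7^1
p-restricted factor λ_0 = (3, 2, 5, 6, 2, 6)
p-restricted factor λ_1 = (2, 3, 3, 2, 4, 5)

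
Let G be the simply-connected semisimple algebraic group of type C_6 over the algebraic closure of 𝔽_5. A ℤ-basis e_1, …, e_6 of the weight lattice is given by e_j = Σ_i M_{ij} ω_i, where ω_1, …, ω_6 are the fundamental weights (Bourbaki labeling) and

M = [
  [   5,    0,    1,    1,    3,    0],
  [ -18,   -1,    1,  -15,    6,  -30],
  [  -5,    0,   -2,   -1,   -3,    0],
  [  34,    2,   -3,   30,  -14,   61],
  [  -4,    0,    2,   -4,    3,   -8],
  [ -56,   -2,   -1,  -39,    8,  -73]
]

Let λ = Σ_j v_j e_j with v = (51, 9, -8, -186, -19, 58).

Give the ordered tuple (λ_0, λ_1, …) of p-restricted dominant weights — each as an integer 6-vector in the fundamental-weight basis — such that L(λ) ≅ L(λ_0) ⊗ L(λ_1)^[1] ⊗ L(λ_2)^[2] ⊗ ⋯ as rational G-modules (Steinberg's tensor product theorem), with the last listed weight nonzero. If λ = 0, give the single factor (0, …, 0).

((4, 1, 4, 0, 3, 2),)

Change of basis e → ω: c = M·v where v = (51, 9, -8, -186, -19, 58):
  c_1 = 5*51 + 0*9 + 1*-8 + 1*-186 + 3*-19 + 0*58 = 4
  c_2 = -18*51 + -1*9 + 1*-8 + -15*-186 + 6*-19 + -30*58 = 1
  c_3 = -5*51 + 0*9 + -2*-8 + -1*-186 + -3*-19 + 0*58 = 4
  c_4 = 34*51 + 2*9 + -3*-8 + 30*-186 + -14*-19 + 61*58 = 0
  c_5 = -4*51 + 0*9 + 2*-8 + -4*-186 + 3*-19 + -8*58 = 3
  c_6 = -56*51 + -2*9 + -1*-8 + -39*-186 + 8*-19 + -73*58 = 2
Base-5 expansion of each c_i:
  c_1 = 4 = 4·5^0
  c_2 = 1 = 1·5^0
  c_3 = 4 = 4·5^0
  c_4 = 0
  c_5 = 3 = 3·5^0
  c_6 = 2 = 2·5^0
λ_0 = (4, 1, 4, 0, 3, 2)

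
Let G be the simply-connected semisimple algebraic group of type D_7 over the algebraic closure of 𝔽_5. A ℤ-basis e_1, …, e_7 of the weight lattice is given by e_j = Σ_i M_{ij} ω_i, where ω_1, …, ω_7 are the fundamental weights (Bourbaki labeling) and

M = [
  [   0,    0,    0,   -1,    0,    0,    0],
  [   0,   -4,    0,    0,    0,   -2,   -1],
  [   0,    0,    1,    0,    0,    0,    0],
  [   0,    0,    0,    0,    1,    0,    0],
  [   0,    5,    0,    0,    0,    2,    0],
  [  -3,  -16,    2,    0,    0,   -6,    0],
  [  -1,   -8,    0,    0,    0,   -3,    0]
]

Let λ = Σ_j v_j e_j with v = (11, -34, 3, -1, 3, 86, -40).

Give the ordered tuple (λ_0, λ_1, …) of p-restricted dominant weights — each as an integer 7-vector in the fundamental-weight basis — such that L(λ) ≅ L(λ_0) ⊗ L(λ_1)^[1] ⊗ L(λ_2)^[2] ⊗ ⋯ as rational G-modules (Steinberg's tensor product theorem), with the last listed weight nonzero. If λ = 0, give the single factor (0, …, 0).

Compute c_i = Σ_j M_{ij} v_j with v = (11, -34, 3, -1, 3, 86, -40):
  c_1 = (0)·(11) + (0)·(-34) + (0)·(3) + (-1)·(-1) + (0)·(3) + (0)·(86) + (0)·(-40) = 1
  c_2 = (0)·(11) + (-4)·(-34) + (0)·(3) + (0)·(-1) + (0)·(3) + (-2)·(86) + (-1)·(-40) = 4
  c_3 = (0)·(11) + (0)·(-34) + (1)·(3) + (0)·(-1) + (0)·(3) + (0)·(86) + (0)·(-40) = 3
  c_4 = (0)·(11) + (0)·(-34) + (0)·(3) + (0)·(-1) + (1)·(3) + (0)·(86) + (0)·(-40) = 3
  c_5 = (0)·(11) + (5)·(-34) + (0)·(3) + (0)·(-1) + (0)·(3) + (2)·(86) + (0)·(-40) = 2
  c_6 = (-3)·(11) + (-16)·(-34) + (2)·(3) + (0)·(-1) + (0)·(3) + (-6)·(86) + (0)·(-40) = 1
  c_7 = (-1)·(11) + (-8)·(-34) + (0)·(3) + (0)·(-1) + (0)·(3) + (-3)·(86) + (0)·(-40) = 3
Base-5 expansion of each c_i:
  c_1 = 1 = 1·5^0
  c_2 = 4 = 4·5^0
  c_3 = 3 = 3·5^0
  c_4 = 3 = 3·5^0
  c_5 = 2 = 2·5^0
  c_6 = 1 = 1·5^0
  c_7 = 3 = 3·5^0
λ_0 = (1, 4, 3, 3, 2, 1, 3)

((1, 4, 3, 3, 2, 1, 3),)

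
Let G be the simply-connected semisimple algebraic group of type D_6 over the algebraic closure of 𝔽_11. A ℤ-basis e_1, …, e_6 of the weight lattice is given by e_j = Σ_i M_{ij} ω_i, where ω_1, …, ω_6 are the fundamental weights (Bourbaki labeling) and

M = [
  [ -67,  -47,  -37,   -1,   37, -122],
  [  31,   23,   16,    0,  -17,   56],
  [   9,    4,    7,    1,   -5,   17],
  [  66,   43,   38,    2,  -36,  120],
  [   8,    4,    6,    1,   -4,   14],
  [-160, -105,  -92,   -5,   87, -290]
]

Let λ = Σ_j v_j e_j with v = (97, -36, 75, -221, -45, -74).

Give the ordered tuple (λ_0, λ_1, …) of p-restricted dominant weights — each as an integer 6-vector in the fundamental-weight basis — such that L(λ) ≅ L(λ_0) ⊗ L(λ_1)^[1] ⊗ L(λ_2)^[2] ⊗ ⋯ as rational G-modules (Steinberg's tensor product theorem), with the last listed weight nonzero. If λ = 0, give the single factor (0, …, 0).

((2, 0, 0, 2, 5, 10),)

ω-coordinates c = M·v, v = (97, -36, 75, -221, -45, -74):
  c_1 = (-67)·(97) + (-47)·(-36) + (-37)·(75) + (-1)·(-221) + (37)·(-45) + (-122)·(-74) = 2
  c_2 = (31)·(97) + (23)·(-36) + (16)·(75) + (0)·(-221) + (-17)·(-45) + (56)·(-74) = 0
  c_3 = (9)·(97) + (4)·(-36) + (7)·(75) + (1)·(-221) + (-5)·(-45) + (17)·(-74) = 0
  c_4 = (66)·(97) + (43)·(-36) + (38)·(75) + (2)·(-221) + (-36)·(-45) + (120)·(-74) = 2
  c_5 = (8)·(97) + (4)·(-36) + (6)·(75) + (1)·(-221) + (-4)·(-45) + (14)·(-74) = 5
  c_6 = (-160)·(97) + (-105)·(-36) + (-92)·(75) + (-5)·(-221) + (87)·(-45) + (-290)·(-74) = 10
p = 11; digits c_i = Σ_j d_{ij}·11^j, 0 ≤ d_{ij} < 11:
  c_1 = 2 = 2·11^0
  c_2 = 0
  c_3 = 0
  c_4 = 2 = 2·11^0
  c_5 = 5 = 5·11^0
  c_6 = 10 = 10·11^0
λ_0 = (2, 0, 0, 2, 5, 10)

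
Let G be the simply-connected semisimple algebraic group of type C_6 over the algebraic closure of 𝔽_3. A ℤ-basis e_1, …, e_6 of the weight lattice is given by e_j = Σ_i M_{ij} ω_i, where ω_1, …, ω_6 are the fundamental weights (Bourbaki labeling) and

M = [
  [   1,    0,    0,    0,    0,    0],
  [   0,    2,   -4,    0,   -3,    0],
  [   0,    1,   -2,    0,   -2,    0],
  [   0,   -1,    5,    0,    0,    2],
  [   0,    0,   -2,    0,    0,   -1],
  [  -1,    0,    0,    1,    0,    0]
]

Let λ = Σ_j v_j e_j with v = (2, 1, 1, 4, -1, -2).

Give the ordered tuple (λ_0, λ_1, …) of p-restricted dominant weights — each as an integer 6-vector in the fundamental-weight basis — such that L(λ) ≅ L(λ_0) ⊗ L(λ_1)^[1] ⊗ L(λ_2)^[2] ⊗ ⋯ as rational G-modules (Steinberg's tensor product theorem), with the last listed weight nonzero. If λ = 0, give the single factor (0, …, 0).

Change of basis e → ω: c = M·v where v = (2, 1, 1, 4, -1, -2):
  c_1 = 1*2 + 0*1 + 0*1 + 0*4 + 0*-1 + 0*-2 = 2
  c_2 = 0*2 + 2*1 + -4*1 + 0*4 + -3*-1 + 0*-2 = 1
  c_3 = 0*2 + 1*1 + -2*1 + 0*4 + -2*-1 + 0*-2 = 1
  c_4 = 0*2 + -1*1 + 5*1 + 0*4 + 0*-1 + 2*-2 = 0
  c_5 = 0*2 + 0*1 + -2*1 + 0*4 + 0*-1 + -1*-2 = 0
  c_6 = -1*2 + 0*1 + 0*1 + 1*4 + 0*-1 + 0*-2 = 2
Base-3 expansion of each c_i:
  c_1 = 2 = 2·3^0
  c_2 = 1 = 1·3^0
  c_3 = 1 = 1·3^0
  c_4 = 0
  c_5 = 0
  c_6 = 2 = 2·3^0
Factor λ_0 = (2, 1, 1, 0, 0, 2)

((2, 1, 1, 0, 0, 2),)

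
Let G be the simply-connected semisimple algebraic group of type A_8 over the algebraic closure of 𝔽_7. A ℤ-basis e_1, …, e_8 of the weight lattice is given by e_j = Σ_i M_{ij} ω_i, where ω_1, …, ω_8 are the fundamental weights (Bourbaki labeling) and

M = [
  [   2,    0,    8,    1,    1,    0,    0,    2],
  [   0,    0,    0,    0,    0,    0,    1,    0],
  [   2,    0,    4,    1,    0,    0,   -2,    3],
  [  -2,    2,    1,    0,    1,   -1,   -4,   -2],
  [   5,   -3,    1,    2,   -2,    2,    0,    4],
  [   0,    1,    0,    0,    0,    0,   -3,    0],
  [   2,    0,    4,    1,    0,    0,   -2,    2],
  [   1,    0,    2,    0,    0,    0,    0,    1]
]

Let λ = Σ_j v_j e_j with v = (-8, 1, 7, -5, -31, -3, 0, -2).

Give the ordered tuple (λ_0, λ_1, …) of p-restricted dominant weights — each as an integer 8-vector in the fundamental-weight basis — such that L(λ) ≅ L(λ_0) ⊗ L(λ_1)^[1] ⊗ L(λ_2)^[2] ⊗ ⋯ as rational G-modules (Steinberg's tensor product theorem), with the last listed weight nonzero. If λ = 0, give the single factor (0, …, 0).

((0, 0, 1, 1, 2, 1, 3, 4),)

Converting to the ω-basis (c_i = row i of M dotted with v = (-8, 1, 7, -5, -31, -3, 0, -2)):
  c_1 = (2)·(-8) + (0)·(1) + (8)·(7) + (1)·(-5) + (1)·(-31) + (0)·(-3) + (0)·(0) + (2)·(-2) = 0
  c_2 = (0)·(-8) + (0)·(1) + (0)·(7) + (0)·(-5) + (0)·(-31) + (0)·(-3) + (1)·(0) + (0)·(-2) = 0
  c_3 = (2)·(-8) + (0)·(1) + (4)·(7) + (1)·(-5) + (0)·(-31) + (0)·(-3) + (-2)·(0) + (3)·(-2) = 1
  c_4 = (-2)·(-8) + (2)·(1) + (1)·(7) + (0)·(-5) + (1)·(-31) + (-1)·(-3) + (-4)·(0) + (-2)·(-2) = 1
  c_5 = (5)·(-8) + (-3)·(1) + (1)·(7) + (2)·(-5) + (-2)·(-31) + (2)·(-3) + (0)·(0) + (4)·(-2) = 2
  c_6 = (0)·(-8) + (1)·(1) + (0)·(7) + (0)·(-5) + (0)·(-31) + (0)·(-3) + (-3)·(0) + (0)·(-2) = 1
  c_7 = (2)·(-8) + (0)·(1) + (4)·(7) + (1)·(-5) + (0)·(-31) + (0)·(-3) + (-2)·(0) + (2)·(-2) = 3
  c_8 = (1)·(-8) + (0)·(1) + (2)·(7) + (0)·(-5) + (0)·(-31) + (0)·(-3) + (0)·(0) + (1)·(-2) = 4
p = 7; digits c_i = Σ_j d_{ij}·7^j, 0 ≤ d_{ij} < 7:
  c_1 = 0
  c_2 = 0
  c_3 = 1 = 1·7^0
  c_4 = 1 = 1·7^0
  c_5 = 2 = 2·7^0
  c_6 = 1 = 1·7^0
  c_7 = 3 = 3·7^0
  c_8 = 4 = 4·7^0
Factor λ_0 = (0, 0, 1, 1, 2, 1, 3, 4)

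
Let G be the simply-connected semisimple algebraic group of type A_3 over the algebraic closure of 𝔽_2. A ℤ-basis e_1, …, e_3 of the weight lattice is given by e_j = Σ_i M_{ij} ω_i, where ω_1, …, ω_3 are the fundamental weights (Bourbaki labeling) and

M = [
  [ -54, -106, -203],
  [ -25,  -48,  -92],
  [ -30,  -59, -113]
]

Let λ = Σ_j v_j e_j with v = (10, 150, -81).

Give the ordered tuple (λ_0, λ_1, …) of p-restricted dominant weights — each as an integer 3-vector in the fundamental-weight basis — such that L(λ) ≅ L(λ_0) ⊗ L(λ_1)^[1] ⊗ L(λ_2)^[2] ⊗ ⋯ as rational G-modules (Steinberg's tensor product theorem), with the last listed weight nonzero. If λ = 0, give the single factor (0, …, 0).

Change of basis e → ω: c = M·v where v = (10, 150, -81):
  c_1 = -54*10 + -106*150 + -203*-81 = 3
  c_2 = -25*10 + -48*150 + -92*-81 = 2
  c_3 = -30*10 + -59*150 + -113*-81 = 3
Expand coordinatewise in base 2:
  c_1 = 3 = 1·2^0 + 1·2^1
  c_2 = 2 = 0·2^0 + 1·2^1
  c_3 = 3 = 1·2^0 + 1·2^1
λ_0 = (1, 0, 1)
λ_1 = (1, 1, 1)

((1, 0, 1), (1, 1, 1))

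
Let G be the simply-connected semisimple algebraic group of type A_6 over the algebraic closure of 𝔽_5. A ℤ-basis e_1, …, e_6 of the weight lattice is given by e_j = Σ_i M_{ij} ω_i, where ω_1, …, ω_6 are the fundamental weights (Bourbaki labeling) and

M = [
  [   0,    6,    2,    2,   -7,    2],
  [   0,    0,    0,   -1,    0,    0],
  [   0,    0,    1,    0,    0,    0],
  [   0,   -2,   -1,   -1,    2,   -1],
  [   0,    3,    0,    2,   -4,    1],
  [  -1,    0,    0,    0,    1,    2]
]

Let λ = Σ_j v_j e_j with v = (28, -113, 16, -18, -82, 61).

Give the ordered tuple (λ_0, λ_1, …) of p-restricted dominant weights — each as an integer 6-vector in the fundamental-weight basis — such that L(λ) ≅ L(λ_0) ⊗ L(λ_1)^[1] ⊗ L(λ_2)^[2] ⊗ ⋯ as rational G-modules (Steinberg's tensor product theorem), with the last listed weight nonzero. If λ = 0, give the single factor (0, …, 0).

In the fundamental-weight basis, λ has coordinates c = M·v (v = (28, -113, 16, -18, -82, 61)):
  c_1 = 0·28 + (6)·(-113) + 2·16 + (2)·(-18) + (-7)·(-82) + 2·61 = 14
  c_2 = 0·28 + (0)·(-113) + 0·16 + (-1)·(-18) + (0)·(-82) + 0·61 = 18
  c_3 = 0·28 + (0)·(-113) + 1·16 + (0)·(-18) + (0)·(-82) + 0·61 = 16
  c_4 = 0·28 + (-2)·(-113) + (-1)·(16) + (-1)·(-18) + (2)·(-82) + (-1)·(61) = 3
  c_5 = 0·28 + (3)·(-113) + 0·16 + (2)·(-18) + (-4)·(-82) + 1·61 = 14
  c_6 = (-1)·(28) + (0)·(-113) + 0·16 + (0)·(-18) + (1)·(-82) + 2·61 = 12
Base-5 expansion of each c_i:
  c_1 = 14 = 4·5^0 + 2·5^1
  c_2 = 18 = 3·5^0 + 3·5^1
  c_3 = 16 = 1·5^0 + 3·5^1
  c_4 = 3 = 3·5^0
  c_5 = 14 = 4·5^0 + 2·5^1
  c_6 = 12 = 2·5^0 + 2·5^1
λ_0 = (4, 3, 1, 3, 4, 2)
λ_1 = (2, 3, 3, 0, 2, 2)

((4, 3, 1, 3, 4, 2), (2, 3, 3, 0, 2, 2))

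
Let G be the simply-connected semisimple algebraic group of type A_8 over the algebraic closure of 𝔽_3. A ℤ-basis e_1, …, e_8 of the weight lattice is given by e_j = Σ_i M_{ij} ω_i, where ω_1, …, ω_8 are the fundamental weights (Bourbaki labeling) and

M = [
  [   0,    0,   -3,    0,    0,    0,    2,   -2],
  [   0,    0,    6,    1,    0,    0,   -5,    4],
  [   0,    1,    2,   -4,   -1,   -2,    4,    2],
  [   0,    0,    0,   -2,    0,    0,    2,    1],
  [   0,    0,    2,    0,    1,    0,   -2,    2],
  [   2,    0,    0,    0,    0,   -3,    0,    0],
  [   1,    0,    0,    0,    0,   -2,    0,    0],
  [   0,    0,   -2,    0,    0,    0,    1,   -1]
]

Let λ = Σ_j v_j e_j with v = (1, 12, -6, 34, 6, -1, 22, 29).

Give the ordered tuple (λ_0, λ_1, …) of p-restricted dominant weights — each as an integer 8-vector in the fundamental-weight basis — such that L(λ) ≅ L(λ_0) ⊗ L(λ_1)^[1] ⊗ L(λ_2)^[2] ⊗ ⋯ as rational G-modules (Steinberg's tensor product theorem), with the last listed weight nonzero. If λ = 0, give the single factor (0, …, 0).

Change of basis e → ω: c = M·v where v = (1, 12, -6, 34, 6, -1, 22, 29):
  c_1 = 0·1 + 0·12 + (-3)·(-6) + 0·34 + 0·6 + (0)·(-1) + 2·22 + (-2)·(29) = 4
  c_2 = 0·1 + 0·12 + (6)·(-6) + 1·34 + 0·6 + (0)·(-1) + (-5)·(22) + 4·29 = 4
  c_3 = 0·1 + 1·12 + (2)·(-6) + (-4)·(34) + (-1)·(6) + (-2)·(-1) + 4·22 + 2·29 = 6
  c_4 = 0·1 + 0·12 + (0)·(-6) + (-2)·(34) + 0·6 + (0)·(-1) + 2·22 + 1·29 = 5
  c_5 = 0·1 + 0·12 + (2)·(-6) + 0·34 + 1·6 + (0)·(-1) + (-2)·(22) + 2·29 = 8
  c_6 = 2·1 + 0·12 + (0)·(-6) + 0·34 + 0·6 + (-3)·(-1) + 0·22 + 0·29 = 5
  c_7 = 1·1 + 0·12 + (0)·(-6) + 0·34 + 0·6 + (-2)·(-1) + 0·22 + 0·29 = 3
  c_8 = 0·1 + 0·12 + (-2)·(-6) + 0·34 + 0·6 + (0)·(-1) + 1·22 + (-1)·(29) = 5
p = 3; digits c_i = Σ_j d_{ij}·3^j, 0 ≤ d_{ij} < 3:
  c_1 = 4 = 1·3^0 + 1·3^1
  c_2 = 4 = 1·3^0 + 1·3^1
  c_3 = 6 = 0·3^0 + 2·3^1
  c_4 = 5 = 2·3^0 + 1·3^1
  c_5 = 8 = 2·3^0 + 2·3^1
  c_6 = 5 = 2·3^0 + 1·3^1
  c_7 = 3 = 0·3^0 + 1·3^1
  c_8 = 5 = 2·3^0 + 1·3^1
Factor λ_0 = (1, 1, 0, 2, 2, 2, 0, 2)
Factor λ_1 = (1, 1, 2, 1, 2, 1, 1, 1)

((1, 1, 0, 2, 2, 2, 0, 2), (1, 1, 2, 1, 2, 1, 1, 1))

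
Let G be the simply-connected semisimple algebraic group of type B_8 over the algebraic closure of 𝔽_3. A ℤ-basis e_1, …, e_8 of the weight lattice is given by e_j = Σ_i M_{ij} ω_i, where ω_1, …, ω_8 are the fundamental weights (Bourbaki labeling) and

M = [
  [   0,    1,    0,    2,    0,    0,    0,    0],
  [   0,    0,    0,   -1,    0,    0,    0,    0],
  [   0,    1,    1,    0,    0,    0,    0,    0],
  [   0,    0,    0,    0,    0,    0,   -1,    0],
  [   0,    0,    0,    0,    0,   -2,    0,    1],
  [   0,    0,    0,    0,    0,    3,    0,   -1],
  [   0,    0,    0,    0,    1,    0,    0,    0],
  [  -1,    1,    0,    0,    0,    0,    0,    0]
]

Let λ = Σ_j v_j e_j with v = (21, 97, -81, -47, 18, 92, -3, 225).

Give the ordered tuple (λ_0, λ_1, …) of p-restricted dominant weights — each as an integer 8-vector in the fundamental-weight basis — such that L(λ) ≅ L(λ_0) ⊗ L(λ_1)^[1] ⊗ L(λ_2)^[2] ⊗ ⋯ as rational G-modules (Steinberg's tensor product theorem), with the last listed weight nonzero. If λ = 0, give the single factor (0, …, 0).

Compute c_i = Σ_j M_{ij} v_j with v = (21, 97, -81, -47, 18, 92, -3, 225):
  c_1 = 0*21 + 1*97 + 0*-81 + 2*-47 + 0*18 + 0*92 + 0*-3 + 0*225 = 3
  c_2 = 0*21 + 0*97 + 0*-81 + -1*-47 + 0*18 + 0*92 + 0*-3 + 0*225 = 47
  c_3 = 0*21 + 1*97 + 1*-81 + 0*-47 + 0*18 + 0*92 + 0*-3 + 0*225 = 16
  c_4 = 0*21 + 0*97 + 0*-81 + 0*-47 + 0*18 + 0*92 + -1*-3 + 0*225 = 3
  c_5 = 0*21 + 0*97 + 0*-81 + 0*-47 + 0*18 + -2*92 + 0*-3 + 1*225 = 41
  c_6 = 0*21 + 0*97 + 0*-81 + 0*-47 + 0*18 + 3*92 + 0*-3 + -1*225 = 51
  c_7 = 0*21 + 0*97 + 0*-81 + 0*-47 + 1*18 + 0*92 + 0*-3 + 0*225 = 18
  c_8 = -1*21 + 1*97 + 0*-81 + 0*-47 + 0*18 + 0*92 + 0*-3 + 0*225 = 76
p = 3; digits c_i = Σ_j d_{ij}·3^j, 0 ≤ d_{ij} < 3:
  c_1 = 3 = 0·3^0 + 1·3^1
  c_2 = 47 = 2·3^0 + 0·3^1 + 2·3^2 + 1·3^3
  c_3 = 16 = 1·3^0 + 2·3^1 + 1·3^2
  c_4 = 3 = 0·3^0 + 1·3^1
  c_5 = 41 = 2·3^0 + 1·3^1 + 1·3^2 + 1·3^3
  c_6 = 51 = 0·3^0 + 2·3^1 + 2·3^2 + 1·3^3
  c_7 = 18 = 0·3^0 + 0·3^1 + 2·3^2
  c_8 = 76 = 1·3^0 + 1·3^1 + 2·3^2 + 2·3^3
Factor λ_0 = (0, 2, 1, 0, 2, 0, 0, 1)
Factor λ_1 = (1, 0, 2, 1, 1, 2, 0, 1)
Factor λ_2 = (0, 2, 1, 0, 1, 2, 2, 2)
Factor λ_3 = (0, 1, 0, 0, 1, 1, 0, 2)

((0, 2, 1, 0, 2, 0, 0, 1), (1, 0, 2, 1, 1, 2, 0, 1), (0, 2, 1, 0, 1, 2, 2, 2), (0, 1, 0, 0, 1, 1, 0, 2))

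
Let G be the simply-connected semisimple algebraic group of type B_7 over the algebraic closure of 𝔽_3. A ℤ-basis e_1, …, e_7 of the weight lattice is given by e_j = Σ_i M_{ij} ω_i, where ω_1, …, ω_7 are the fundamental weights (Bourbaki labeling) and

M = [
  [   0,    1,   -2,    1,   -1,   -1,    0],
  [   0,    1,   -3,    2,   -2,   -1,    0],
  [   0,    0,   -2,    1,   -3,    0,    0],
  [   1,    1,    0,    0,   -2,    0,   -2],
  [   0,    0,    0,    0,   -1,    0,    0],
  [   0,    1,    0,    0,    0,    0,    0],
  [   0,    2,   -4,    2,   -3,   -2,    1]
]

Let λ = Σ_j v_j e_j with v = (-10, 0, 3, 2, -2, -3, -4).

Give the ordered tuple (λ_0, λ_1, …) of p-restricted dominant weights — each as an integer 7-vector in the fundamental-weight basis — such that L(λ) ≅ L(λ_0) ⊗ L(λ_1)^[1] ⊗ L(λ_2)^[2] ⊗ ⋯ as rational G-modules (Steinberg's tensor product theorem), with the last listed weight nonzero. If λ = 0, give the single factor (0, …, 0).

((1, 2, 2, 2, 2, 0, 0),)

In the fundamental-weight basis, λ has coordinates c = M·v (v = (-10, 0, 3, 2, -2, -3, -4)):
  c_1 = (0)·(-10) + 1·0 + (-2)·(3) + 1·2 + (-1)·(-2) + (-1)·(-3) + (0)·(-4) = 1
  c_2 = (0)·(-10) + 1·0 + (-3)·(3) + 2·2 + (-2)·(-2) + (-1)·(-3) + (0)·(-4) = 2
  c_3 = (0)·(-10) + 0·0 + (-2)·(3) + 1·2 + (-3)·(-2) + (0)·(-3) + (0)·(-4) = 2
  c_4 = (1)·(-10) + 1·0 + 0·3 + 0·2 + (-2)·(-2) + (0)·(-3) + (-2)·(-4) = 2
  c_5 = (0)·(-10) + 0·0 + 0·3 + 0·2 + (-1)·(-2) + (0)·(-3) + (0)·(-4) = 2
  c_6 = (0)·(-10) + 1·0 + 0·3 + 0·2 + (0)·(-2) + (0)·(-3) + (0)·(-4) = 0
  c_7 = (0)·(-10) + 2·0 + (-4)·(3) + 2·2 + (-3)·(-2) + (-2)·(-3) + (1)·(-4) = 0
Writing each c_i in base p = 3:
  c_1 = 1 = 1·3^0
  c_2 = 2 = 2·3^0
  c_3 = 2 = 2·3^0
  c_4 = 2 = 2·3^0
  c_5 = 2 = 2·3^0
  c_6 = 0
  c_7 = 0
Factor λ_0 = (1, 2, 2, 2, 2, 0, 0)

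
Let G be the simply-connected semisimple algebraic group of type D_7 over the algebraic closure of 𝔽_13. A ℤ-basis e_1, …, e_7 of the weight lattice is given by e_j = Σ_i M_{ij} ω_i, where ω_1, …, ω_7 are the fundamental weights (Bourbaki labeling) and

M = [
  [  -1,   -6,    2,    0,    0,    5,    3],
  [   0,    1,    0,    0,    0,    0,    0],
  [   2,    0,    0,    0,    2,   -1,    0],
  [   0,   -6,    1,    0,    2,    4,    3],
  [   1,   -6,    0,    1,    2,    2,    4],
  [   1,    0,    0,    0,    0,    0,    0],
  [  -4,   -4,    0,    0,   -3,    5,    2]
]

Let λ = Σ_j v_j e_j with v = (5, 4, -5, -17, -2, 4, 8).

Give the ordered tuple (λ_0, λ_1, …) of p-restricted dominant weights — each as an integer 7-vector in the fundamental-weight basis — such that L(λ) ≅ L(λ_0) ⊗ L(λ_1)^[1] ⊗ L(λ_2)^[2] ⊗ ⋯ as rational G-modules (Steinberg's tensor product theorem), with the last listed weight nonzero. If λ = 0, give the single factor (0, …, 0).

Change of basis e → ω: c = M·v where v = (5, 4, -5, -17, -2, 4, 8):
  c_1 = (-1)·(5) + (-6)·(4) + (2)·(-5) + (0)·(-17) + (0)·(-2) + (5)·(4) + (3)·(8) = 5
  c_2 = (0)·(5) + (1)·(4) + (0)·(-5) + (0)·(-17) + (0)·(-2) + (0)·(4) + (0)·(8) = 4
  c_3 = (2)·(5) + (0)·(4) + (0)·(-5) + (0)·(-17) + (2)·(-2) + (-1)·(4) + (0)·(8) = 2
  c_4 = (0)·(5) + (-6)·(4) + (1)·(-5) + (0)·(-17) + (2)·(-2) + (4)·(4) + (3)·(8) = 7
  c_5 = (1)·(5) + (-6)·(4) + (0)·(-5) + (1)·(-17) + (2)·(-2) + (2)·(4) + (4)·(8) = 0
  c_6 = (1)·(5) + (0)·(4) + (0)·(-5) + (0)·(-17) + (0)·(-2) + (0)·(4) + (0)·(8) = 5
  c_7 = (-4)·(5) + (-4)·(4) + (0)·(-5) + (0)·(-17) + (-3)·(-2) + (5)·(4) + (2)·(8) = 6
Expand coordinatewise in base 13:
  c_1 = 5 = 5·13^0
  c_2 = 4 = 4·13^0
  c_3 = 2 = 2·13^0
  c_4 = 7 = 7·13^0
  c_5 = 0
  c_6 = 5 = 5·13^0
  c_7 = 6 = 6·13^0
Factor λ_0 = (5, 4, 2, 7, 0, 5, 6)

((5, 4, 2, 7, 0, 5, 6),)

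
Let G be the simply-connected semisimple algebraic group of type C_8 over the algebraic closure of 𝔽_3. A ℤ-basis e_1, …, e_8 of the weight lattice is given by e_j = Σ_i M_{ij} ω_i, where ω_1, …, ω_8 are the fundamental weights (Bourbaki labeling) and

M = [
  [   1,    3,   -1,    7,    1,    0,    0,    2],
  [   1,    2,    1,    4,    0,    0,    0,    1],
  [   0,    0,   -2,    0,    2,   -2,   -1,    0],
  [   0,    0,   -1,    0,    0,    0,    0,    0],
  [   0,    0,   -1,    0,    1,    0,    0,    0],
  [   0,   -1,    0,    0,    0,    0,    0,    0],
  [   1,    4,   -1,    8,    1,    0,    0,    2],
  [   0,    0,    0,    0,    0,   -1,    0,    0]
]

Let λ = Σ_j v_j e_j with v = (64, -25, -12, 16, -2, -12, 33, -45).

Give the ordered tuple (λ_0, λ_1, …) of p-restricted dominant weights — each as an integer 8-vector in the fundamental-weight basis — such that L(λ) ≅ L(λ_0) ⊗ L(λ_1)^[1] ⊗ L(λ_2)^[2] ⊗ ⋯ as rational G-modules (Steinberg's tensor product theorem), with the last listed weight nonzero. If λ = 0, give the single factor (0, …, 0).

Change of basis e → ω: c = M·v where v = (64, -25, -12, 16, -2, -12, 33, -45):
  c_1 = (1)·(64) + (3)·(-25) + (-1)·(-12) + (7)·(16) + (1)·(-2) + (0)·(-12) + (0)·(33) + (2)·(-45) = 21
  c_2 = (1)·(64) + (2)·(-25) + (1)·(-12) + (4)·(16) + (0)·(-2) + (0)·(-12) + (0)·(33) + (1)·(-45) = 21
  c_3 = (0)·(64) + (0)·(-25) + (-2)·(-12) + (0)·(16) + (2)·(-2) + (-2)·(-12) + (-1)·(33) + (0)·(-45) = 11
  c_4 = (0)·(64) + (0)·(-25) + (-1)·(-12) + (0)·(16) + (0)·(-2) + (0)·(-12) + (0)·(33) + (0)·(-45) = 12
  c_5 = (0)·(64) + (0)·(-25) + (-1)·(-12) + (0)·(16) + (1)·(-2) + (0)·(-12) + (0)·(33) + (0)·(-45) = 10
  c_6 = (0)·(64) + (-1)·(-25) + (0)·(-12) + (0)·(16) + (0)·(-2) + (0)·(-12) + (0)·(33) + (0)·(-45) = 25
  c_7 = (1)·(64) + (4)·(-25) + (-1)·(-12) + (8)·(16) + (1)·(-2) + (0)·(-12) + (0)·(33) + (2)·(-45) = 12
  c_8 = (0)·(64) + (0)·(-25) + (0)·(-12) + (0)·(16) + (0)·(-2) + (-1)·(-12) + (0)·(33) + (0)·(-45) = 12
Writing each c_i in base p = 3:
  c_1 = 21 = 0·3^0 + 1·3^1 + 2·3^2
  c_2 = 21 = 0·3^0 + 1·3^1 + 2·3^2
  c_3 = 11 = 2·3^0 + 0·3^1 + 1·3^2
  c_4 = 12 = 0·3^0 + 1·3^1 + 1·3^2
  c_5 = 10 = 1·3^0 + 0·3^1 + 1·3^2
  c_6 = 25 = 1·3^0 + 2·3^1 + 2·3^2
  c_7 = 12 = 0·3^0 + 1·3^1 + 1·3^2
  c_8 = 12 = 0·3^0 + 1·3^1 + 1·3^2
p-restricted factor λ_0 = (0, 0, 2, 0, 1, 1, 0, 0)
p-restricted factor λ_1 = (1, 1, 0, 1, 0, 2, 1, 1)
p-restricted factor λ_2 = (2, 2, 1, 1, 1, 2, 1, 1)

((0, 0, 2, 0, 1, 1, 0, 0), (1, 1, 0, 1, 0, 2, 1, 1), (2, 2, 1, 1, 1, 2, 1, 1))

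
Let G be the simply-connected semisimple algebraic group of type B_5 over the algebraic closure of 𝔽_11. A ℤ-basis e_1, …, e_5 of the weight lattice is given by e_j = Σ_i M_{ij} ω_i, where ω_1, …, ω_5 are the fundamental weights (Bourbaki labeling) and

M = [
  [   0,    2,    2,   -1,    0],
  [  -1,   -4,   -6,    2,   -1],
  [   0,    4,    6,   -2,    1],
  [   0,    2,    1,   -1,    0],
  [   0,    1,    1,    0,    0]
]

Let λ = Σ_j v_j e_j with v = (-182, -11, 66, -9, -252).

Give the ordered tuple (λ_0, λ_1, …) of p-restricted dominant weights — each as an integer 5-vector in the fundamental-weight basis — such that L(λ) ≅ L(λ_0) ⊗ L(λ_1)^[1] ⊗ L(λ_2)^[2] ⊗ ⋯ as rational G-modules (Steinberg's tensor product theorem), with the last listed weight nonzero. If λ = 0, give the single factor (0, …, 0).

((9, 9, 8, 9, 0), (10, 5, 10, 4, 5))

ω-coordinates c = M·v, v = (-182, -11, 66, -9, -252):
  c_1 = (0)·(-182) + (2)·(-11) + (2)·(66) + (-1)·(-9) + (0)·(-252) = 119
  c_2 = (-1)·(-182) + (-4)·(-11) + (-6)·(66) + (2)·(-9) + (-1)·(-252) = 64
  c_3 = (0)·(-182) + (4)·(-11) + (6)·(66) + (-2)·(-9) + (1)·(-252) = 118
  c_4 = (0)·(-182) + (2)·(-11) + (1)·(66) + (-1)·(-9) + (0)·(-252) = 53
  c_5 = (0)·(-182) + (1)·(-11) + (1)·(66) + (0)·(-9) + (0)·(-252) = 55
Expand coordinatewise in base 11:
  c_1 = 119 = 9·11^0 + 10·11^1
  c_2 = 64 = 9·11^0 + 5·11^1
  c_3 = 118 = 8·11^0 + 10·11^1
  c_4 = 53 = 9·11^0 + 4·11^1
  c_5 = 55 = 0·11^0 + 5·11^1
Factor λ_0 = (9, 9, 8, 9, 0)
Factor λ_1 = (10, 5, 10, 4, 5)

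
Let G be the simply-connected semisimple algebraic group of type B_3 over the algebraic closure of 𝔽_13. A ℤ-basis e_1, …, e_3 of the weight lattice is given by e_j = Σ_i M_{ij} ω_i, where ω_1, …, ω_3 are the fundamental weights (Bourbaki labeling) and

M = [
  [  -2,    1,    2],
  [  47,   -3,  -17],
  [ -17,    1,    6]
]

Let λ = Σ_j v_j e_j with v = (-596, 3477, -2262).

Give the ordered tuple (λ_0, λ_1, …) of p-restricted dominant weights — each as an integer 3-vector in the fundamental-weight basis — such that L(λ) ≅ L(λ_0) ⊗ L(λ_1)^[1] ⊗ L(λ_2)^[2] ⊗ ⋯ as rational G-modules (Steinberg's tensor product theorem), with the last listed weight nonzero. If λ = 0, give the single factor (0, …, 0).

((2, 11, 11), (11, 0, 2))

In the fundamental-weight basis, λ has coordinates c = M·v (v = (-596, 3477, -2262)):
  c_1 = -2*-596 + 1*3477 + 2*-2262 = 145
  c_2 = 47*-596 + -3*3477 + -17*-2262 = 11
  c_3 = -17*-596 + 1*3477 + 6*-2262 = 37
Base-13 expansion of each c_i:
  c_1 = 145 = 2·13^0 + 11·13^1
  c_2 = 11 = 11·13^0
  c_3 = 37 = 11·13^0 + 2·13^1
p-restricted factor λ_0 = (2, 11, 11)
p-restricted factor λ_1 = (11, 0, 2)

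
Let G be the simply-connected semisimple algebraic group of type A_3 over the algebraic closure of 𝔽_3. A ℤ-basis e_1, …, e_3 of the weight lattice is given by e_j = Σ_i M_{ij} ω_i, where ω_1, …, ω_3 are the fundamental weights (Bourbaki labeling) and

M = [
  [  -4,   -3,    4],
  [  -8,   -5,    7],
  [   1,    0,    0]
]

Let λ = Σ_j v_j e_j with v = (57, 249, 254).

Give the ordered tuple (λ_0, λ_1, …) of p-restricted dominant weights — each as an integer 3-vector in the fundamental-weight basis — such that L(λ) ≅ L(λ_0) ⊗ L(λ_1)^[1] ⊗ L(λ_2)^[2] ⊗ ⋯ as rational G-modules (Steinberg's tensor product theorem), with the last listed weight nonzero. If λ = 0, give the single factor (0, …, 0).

((2, 2, 0), (1, 1, 1), (1, 2, 0), (1, 2, 2))

In the fundamental-weight basis, λ has coordinates c = M·v (v = (57, 249, 254)):
  c_1 = -4*57 + -3*249 + 4*254 = 41
  c_2 = -8*57 + -5*249 + 7*254 = 77
  c_3 = 1*57 + 0*249 + 0*254 = 57
Base-3 expansion of each c_i:
  c_1 = 41 = 2·3^0 + 1·3^1 + 1·3^2 + 1·3^3
  c_2 = 77 = 2·3^0 + 1·3^1 + 2·3^2 + 2·3^3
  c_3 = 57 = 0·3^0 + 1·3^1 + 0·3^2 + 2·3^3
p-restricted factor λ_0 = (2, 2, 0)
p-restricted factor λ_1 = (1, 1, 1)
p-restricted factor λ_2 = (1, 2, 0)
p-restricted factor λ_3 = (1, 2, 2)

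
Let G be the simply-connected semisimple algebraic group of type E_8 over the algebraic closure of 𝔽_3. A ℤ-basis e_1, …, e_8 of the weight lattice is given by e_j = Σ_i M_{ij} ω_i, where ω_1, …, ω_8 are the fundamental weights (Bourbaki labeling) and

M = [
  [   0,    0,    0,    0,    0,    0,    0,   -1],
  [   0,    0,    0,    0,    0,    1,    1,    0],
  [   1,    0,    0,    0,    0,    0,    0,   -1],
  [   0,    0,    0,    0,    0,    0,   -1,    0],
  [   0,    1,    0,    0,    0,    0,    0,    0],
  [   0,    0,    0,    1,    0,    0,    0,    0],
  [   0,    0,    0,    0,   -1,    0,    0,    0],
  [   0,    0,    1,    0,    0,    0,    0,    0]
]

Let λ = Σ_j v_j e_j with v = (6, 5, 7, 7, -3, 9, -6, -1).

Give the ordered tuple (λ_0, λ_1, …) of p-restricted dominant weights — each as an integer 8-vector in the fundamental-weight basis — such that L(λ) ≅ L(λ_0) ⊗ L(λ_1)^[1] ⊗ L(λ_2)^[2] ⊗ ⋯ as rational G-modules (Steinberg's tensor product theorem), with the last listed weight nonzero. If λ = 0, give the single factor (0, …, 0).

((1, 0, 1, 0, 2, 1, 0, 1), (0, 1, 2, 2, 1, 2, 1, 2))

Converting to the ω-basis (c_i = row i of M dotted with v = (6, 5, 7, 7, -3, 9, -6, -1)):
  c_1 = 0*6 + 0*5 + 0*7 + 0*7 + 0*-3 + 0*9 + 0*-6 + -1*-1 = 1
  c_2 = 0*6 + 0*5 + 0*7 + 0*7 + 0*-3 + 1*9 + 1*-6 + 0*-1 = 3
  c_3 = 1*6 + 0*5 + 0*7 + 0*7 + 0*-3 + 0*9 + 0*-6 + -1*-1 = 7
  c_4 = 0*6 + 0*5 + 0*7 + 0*7 + 0*-3 + 0*9 + -1*-6 + 0*-1 = 6
  c_5 = 0*6 + 1*5 + 0*7 + 0*7 + 0*-3 + 0*9 + 0*-6 + 0*-1 = 5
  c_6 = 0*6 + 0*5 + 0*7 + 1*7 + 0*-3 + 0*9 + 0*-6 + 0*-1 = 7
  c_7 = 0*6 + 0*5 + 0*7 + 0*7 + -1*-3 + 0*9 + 0*-6 + 0*-1 = 3
  c_8 = 0*6 + 0*5 + 1*7 + 0*7 + 0*-3 + 0*9 + 0*-6 + 0*-1 = 7
Base-3 expansion of each c_i:
  c_1 = 1 = 1·3^0
  c_2 = 3 = 0·3^0 + 1·3^1
  c_3 = 7 = 1·3^0 + 2·3^1
  c_4 = 6 = 0·3^0 + 2·3^1
  c_5 = 5 = 2·3^0 + 1·3^1
  c_6 = 7 = 1·3^0 + 2·3^1
  c_7 = 3 = 0·3^0 + 1·3^1
  c_8 = 7 = 1·3^0 + 2·3^1
λ_0 = (1, 0, 1, 0, 2, 1, 0, 1)
λ_1 = (0, 1, 2, 2, 1, 2, 1, 2)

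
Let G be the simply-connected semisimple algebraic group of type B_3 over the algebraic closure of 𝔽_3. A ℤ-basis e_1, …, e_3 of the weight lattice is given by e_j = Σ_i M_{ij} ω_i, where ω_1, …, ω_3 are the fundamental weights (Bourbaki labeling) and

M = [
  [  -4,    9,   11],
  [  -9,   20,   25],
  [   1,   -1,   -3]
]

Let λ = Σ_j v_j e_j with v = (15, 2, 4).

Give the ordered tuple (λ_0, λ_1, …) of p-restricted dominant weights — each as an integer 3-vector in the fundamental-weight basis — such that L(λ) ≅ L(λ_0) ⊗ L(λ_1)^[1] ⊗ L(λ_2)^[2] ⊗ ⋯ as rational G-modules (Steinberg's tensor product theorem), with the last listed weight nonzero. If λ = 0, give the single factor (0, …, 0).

((2, 2, 1), (0, 1, 0))

Converting to the ω-basis (c_i = row i of M dotted with v = (15, 2, 4)):
  c_1 = (-4)·(15) + (9)·(2) + (11)·(4) = 2
  c_2 = (-9)·(15) + (20)·(2) + (25)·(4) = 5
  c_3 = (1)·(15) + (-1)·(2) + (-3)·(4) = 1
Expand coordinatewise in base 3:
  c_1 = 2 = 2·3^0
  c_2 = 5 = 2·3^0 + 1·3^1
  c_3 = 1 = 1·3^0
Factor λ_0 = (2, 2, 1)
Factor λ_1 = (0, 1, 0)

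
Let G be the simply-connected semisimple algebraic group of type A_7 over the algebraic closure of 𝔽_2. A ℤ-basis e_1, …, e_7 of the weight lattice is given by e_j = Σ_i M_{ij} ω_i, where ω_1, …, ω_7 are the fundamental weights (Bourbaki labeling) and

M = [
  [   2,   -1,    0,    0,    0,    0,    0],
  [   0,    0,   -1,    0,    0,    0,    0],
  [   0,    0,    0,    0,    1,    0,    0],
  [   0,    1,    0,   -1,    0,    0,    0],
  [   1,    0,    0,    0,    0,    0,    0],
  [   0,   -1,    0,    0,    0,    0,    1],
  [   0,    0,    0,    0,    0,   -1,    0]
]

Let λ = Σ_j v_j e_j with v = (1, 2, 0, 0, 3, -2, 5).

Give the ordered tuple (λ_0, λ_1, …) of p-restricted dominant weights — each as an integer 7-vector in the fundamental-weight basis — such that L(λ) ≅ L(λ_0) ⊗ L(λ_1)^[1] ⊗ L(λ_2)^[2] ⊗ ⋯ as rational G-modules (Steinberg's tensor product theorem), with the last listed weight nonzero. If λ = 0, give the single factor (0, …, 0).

Change of basis e → ω: c = M·v where v = (1, 2, 0, 0, 3, -2, 5):
  c_1 = 2*1 + -1*2 + 0*0 + 0*0 + 0*3 + 0*-2 + 0*5 = 0
  c_2 = 0*1 + 0*2 + -1*0 + 0*0 + 0*3 + 0*-2 + 0*5 = 0
  c_3 = 0*1 + 0*2 + 0*0 + 0*0 + 1*3 + 0*-2 + 0*5 = 3
  c_4 = 0*1 + 1*2 + 0*0 + -1*0 + 0*3 + 0*-2 + 0*5 = 2
  c_5 = 1*1 + 0*2 + 0*0 + 0*0 + 0*3 + 0*-2 + 0*5 = 1
  c_6 = 0*1 + -1*2 + 0*0 + 0*0 + 0*3 + 0*-2 + 1*5 = 3
  c_7 = 0*1 + 0*2 + 0*0 + 0*0 + 0*3 + -1*-2 + 0*5 = 2
p = 2; digits c_i = Σ_j d_{ij}·2^j, 0 ≤ d_{ij} < 2:
  c_1 = 0
  c_2 = 0
  c_3 = 3 = 1·2^0 + 1·2^1
  c_4 = 2 = 0·2^0 + 1·2^1
  c_5 = 1 = 1·2^0
  c_6 = 3 = 1·2^0 + 1·2^1
  c_7 = 2 = 0·2^0 + 1·2^1
λ_0 = (0, 0, 1, 0, 1, 1, 0)
λ_1 = (0, 0, 1, 1, 0, 1, 1)

((0, 0, 1, 0, 1, 1, 0), (0, 0, 1, 1, 0, 1, 1))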